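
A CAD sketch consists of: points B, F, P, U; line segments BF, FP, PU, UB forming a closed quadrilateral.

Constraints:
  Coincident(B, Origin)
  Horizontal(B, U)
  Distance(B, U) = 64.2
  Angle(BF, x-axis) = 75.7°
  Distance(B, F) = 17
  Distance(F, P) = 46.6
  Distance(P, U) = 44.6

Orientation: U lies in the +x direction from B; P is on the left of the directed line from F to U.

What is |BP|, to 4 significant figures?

59.77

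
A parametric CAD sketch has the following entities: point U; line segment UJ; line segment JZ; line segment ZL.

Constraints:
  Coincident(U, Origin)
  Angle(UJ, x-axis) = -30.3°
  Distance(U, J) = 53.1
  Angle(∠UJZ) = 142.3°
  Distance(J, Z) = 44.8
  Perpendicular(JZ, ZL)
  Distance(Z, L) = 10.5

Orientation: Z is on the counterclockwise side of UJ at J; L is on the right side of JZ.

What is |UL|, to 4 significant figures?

96.87

U is at the origin; UJ runs at -30.3° with length 53.1, so J = 53.1·(cos -30.3°, sin -30.3°) = (45.85, -26.79). ∠UJZ = 142.3°, so JZ runs at -30.3° + (180° − 142.3°) = 7.400° from the x-axis; with |JZ| = 44.8, Z = J + 44.8·(cos 7.400°, sin 7.400°) = (90.27, -21.02). JZ ⟂ ZL; with |ZL| = 10.5 on the right of JZ, L = Z + 10.5·(0.1288, -0.9917) = (91.63, -31.43). Then |UL| = |L − U| = 96.87.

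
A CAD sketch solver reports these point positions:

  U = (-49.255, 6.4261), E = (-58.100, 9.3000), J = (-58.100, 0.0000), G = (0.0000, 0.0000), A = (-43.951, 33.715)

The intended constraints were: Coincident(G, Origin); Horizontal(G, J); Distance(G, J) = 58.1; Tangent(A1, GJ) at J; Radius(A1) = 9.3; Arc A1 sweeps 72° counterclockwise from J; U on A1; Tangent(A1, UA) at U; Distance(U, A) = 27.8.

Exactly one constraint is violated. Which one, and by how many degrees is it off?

Tangent(A1, UA) at U — off by 7.00°.

G = (0.00, 0.00) ✓; G.y = 0.00, J.y = 0.00 ✓; |GJ| = 58.10 ✓; ∠(EJ, JG) = 90.00° ✓; |EJ| = 9.300 ✓; bearing(E→U) − bearing(E→J) = 72.00° ✓; |EU| = 9.300 ✓; ∠(EU, UA) = 83.00° ✗; |UA| = 27.80 ✓.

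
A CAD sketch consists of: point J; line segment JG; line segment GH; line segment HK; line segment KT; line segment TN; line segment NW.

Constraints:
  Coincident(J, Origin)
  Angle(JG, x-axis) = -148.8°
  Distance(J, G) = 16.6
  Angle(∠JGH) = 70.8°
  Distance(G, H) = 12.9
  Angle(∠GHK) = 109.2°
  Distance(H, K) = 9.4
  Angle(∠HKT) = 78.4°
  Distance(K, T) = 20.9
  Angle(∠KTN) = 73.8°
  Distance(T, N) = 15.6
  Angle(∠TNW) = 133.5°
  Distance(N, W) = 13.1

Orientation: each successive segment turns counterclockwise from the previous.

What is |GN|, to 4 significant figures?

4.476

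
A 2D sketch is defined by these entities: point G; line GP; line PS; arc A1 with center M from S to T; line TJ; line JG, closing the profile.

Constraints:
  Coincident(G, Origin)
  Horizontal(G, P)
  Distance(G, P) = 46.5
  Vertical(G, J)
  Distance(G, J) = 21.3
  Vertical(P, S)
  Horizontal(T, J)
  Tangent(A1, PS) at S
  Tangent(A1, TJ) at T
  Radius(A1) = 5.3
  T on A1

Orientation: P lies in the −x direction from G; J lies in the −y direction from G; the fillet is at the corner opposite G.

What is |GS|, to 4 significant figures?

49.18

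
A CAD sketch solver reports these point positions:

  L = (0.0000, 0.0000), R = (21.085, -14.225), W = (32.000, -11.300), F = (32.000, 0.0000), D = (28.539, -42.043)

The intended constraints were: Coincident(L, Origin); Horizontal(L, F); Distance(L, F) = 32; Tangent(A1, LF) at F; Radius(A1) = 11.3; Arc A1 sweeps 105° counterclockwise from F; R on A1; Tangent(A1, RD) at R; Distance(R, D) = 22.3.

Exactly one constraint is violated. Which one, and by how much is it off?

Distance(R, D) = 22.3 — off by 6.50.

L = (0.00, 0.00) ✓; L.y = 0.00, F.y = 0.00 ✓; |LF| = 32.00 ✓; ∠(WF, FL) = 90.00° ✓; |WF| = 11.30 ✓; bearing(W→R) − bearing(W→F) = 105.0° ✓; |WR| = 11.30 ✓; ∠(WR, RD) = 90.00° ✓; |RD| = 28.80 ✗.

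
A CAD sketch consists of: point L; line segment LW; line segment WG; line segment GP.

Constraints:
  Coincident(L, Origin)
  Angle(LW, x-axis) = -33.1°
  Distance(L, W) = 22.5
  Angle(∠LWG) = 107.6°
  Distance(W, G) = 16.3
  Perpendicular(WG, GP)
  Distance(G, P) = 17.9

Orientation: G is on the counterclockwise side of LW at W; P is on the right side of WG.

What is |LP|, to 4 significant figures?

45.63

L is at the origin; LW runs at -33.1° with length 22.5, so W = 22.5·(cos -33.1°, sin -33.1°) = (18.85, -12.29). ∠LWG = 107.6°, so WG runs at -33.1° + (180° − 107.6°) = 39.30° from the x-axis; with |WG| = 16.3, G = W + 16.3·(cos 39.30°, sin 39.30°) = (31.46, -1.963). WG ⟂ GP; with |GP| = 17.9 on the right of WG, P = G + 17.9·(0.6334, -0.7738) = (42.80, -15.81). Then |LP| = |P − L| = 45.63.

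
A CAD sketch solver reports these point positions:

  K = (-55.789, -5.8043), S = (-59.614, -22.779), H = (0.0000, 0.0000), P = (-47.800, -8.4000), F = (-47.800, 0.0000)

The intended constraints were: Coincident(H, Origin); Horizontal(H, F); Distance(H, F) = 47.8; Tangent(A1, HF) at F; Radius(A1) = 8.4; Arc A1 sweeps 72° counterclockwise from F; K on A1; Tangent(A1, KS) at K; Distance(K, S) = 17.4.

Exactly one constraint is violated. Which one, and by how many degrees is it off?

Tangent(A1, KS) at K — off by 5.30°.

H = (0.00, 0.00) ✓; H.y = 0.00, F.y = 0.00 ✓; |HF| = 47.80 ✓; ∠(PF, FH) = 90.00° ✓; |PF| = 8.400 ✓; bearing(P→K) − bearing(P→F) = 72.00° ✓; |PK| = 8.400 ✓; ∠(PK, KS) = 84.70° ✗; |KS| = 17.40 ✓.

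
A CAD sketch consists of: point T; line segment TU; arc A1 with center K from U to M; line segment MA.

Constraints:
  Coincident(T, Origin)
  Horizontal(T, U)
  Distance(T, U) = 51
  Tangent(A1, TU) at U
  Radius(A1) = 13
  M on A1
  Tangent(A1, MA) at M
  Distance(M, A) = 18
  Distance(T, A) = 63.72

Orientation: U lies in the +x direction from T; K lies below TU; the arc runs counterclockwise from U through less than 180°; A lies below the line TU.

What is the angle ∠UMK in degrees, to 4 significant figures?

24.26°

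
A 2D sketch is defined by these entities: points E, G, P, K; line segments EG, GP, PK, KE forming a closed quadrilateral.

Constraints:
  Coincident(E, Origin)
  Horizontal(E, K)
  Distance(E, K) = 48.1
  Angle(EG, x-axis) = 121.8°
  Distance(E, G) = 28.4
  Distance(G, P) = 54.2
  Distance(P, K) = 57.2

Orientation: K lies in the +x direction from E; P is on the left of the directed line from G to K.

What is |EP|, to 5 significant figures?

62.060

E is at the origin; E and K share the same y with |EK| = 48.1 and K in +x, so K = (48.1, 0). EG runs at 121.8° with |EG| = 28.4, so G = (-14.966, 24.137). P is determined by |GP| = 54.2 and |PK| = 57.2 together: it lies at the intersection of circle(G, 54.2) and circle(K, 57.2). With |GK| = 67.527, the foot of the radical line on GK is 31.289 from G and the perpendicular offset is √(54.2² − 31.289²) = 44.257. Taking the left-of-GK solution: P = (30.075, 54.286).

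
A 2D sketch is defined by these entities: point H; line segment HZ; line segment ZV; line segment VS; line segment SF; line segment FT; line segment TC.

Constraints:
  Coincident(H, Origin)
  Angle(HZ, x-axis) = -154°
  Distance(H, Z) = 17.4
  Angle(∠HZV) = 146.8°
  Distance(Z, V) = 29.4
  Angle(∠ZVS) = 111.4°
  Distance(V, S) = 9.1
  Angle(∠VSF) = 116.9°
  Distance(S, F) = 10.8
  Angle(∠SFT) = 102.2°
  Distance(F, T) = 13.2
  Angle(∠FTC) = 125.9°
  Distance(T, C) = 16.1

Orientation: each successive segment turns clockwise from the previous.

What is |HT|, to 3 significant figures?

28.6

H is at the origin; HZ runs at -154.0° with length 17.4, so Z = (-15.6, -7.63). ∠HZV = 146.8° gives ZV at 173° from the x-axis; with |ZV| = 29.4, V = (-44.8, -3.94). ∠ZVS = 111.4° gives VS at 104° from the x-axis; with |VS| = 9.1, S = (-47.0, 4.88). ∠VSF = 116.9° gives SF at 41.1° from the x-axis; with |SF| = 10.8, F = (-38.9, 12.0). ∠SFT = 102.2° gives FT at -36.7° from the x-axis; with |FT| = 13.2, T = (-28.3, 4.09). Then |HT| = |T − H| = 28.6.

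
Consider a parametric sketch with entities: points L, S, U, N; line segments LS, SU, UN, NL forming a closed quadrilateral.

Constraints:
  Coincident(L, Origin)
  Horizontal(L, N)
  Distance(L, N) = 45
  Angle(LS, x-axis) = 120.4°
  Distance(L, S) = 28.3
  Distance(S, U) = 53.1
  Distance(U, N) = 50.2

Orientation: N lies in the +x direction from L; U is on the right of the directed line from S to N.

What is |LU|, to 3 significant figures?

26.2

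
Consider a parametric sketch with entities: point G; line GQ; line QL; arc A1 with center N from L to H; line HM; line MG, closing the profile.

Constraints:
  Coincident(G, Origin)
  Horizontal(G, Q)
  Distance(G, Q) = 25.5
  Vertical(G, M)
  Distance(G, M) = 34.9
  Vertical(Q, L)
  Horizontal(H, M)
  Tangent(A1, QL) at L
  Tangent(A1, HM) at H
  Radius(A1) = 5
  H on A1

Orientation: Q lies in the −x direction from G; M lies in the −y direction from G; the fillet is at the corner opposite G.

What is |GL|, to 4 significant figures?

39.30

G is at the origin; GQ is horizontal with |GQ| = 25.5 and Q on the −x side, so Q = (-25.50, 0.000). GM is vertical with |GM| = 34.9 and M on the −y side, so M = (0.000, -34.90). The virtual corner opposite G is at (-25.50, -34.90). Tangency of A1 to QL means the radius NL is perpendicular to QL and A1 meets HM tangentially, so NH is at right angles to HM, with radius 5.0, so the center N sits 5.0 in from both sides at N = (-20.50, -29.90). That places the tangent points at L = (-25.50, -29.90) on QL and H = (-20.50, -34.90) on HM. Then |GL| = |L − G| = 39.30.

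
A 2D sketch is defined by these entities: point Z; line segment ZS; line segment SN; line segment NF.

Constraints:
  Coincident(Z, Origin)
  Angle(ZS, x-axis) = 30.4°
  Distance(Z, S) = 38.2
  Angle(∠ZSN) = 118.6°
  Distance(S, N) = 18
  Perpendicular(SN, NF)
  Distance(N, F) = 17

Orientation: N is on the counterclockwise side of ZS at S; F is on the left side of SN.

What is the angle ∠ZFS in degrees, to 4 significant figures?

67.87°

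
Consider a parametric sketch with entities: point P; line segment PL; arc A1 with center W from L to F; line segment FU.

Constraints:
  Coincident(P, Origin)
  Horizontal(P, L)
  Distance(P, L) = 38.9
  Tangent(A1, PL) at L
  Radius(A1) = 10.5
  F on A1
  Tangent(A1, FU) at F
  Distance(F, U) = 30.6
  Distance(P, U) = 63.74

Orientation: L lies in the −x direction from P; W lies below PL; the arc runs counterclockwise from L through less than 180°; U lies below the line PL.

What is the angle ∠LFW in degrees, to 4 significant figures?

44.12°

P is at the origin; PL is horizontal with |PL| = 38.9 and L on the −x side, so L = (-38.90, 0.000). The tangent condition forces WL to be normal to PL, so W = L + (0, -10.5) = (-38.90, -10.50). Since WF ⟂ FU (tangency), |WU| = √(10.5² + 30.6²) = 32.35 regardless of where F sits on A1. So U lies on both circle(P, 63.74) and circle(W, 32.35); the below-PL intersection is U = (-48.46, -41.41). F is the foot of the tangent from U: F = (-49.40, -10.82).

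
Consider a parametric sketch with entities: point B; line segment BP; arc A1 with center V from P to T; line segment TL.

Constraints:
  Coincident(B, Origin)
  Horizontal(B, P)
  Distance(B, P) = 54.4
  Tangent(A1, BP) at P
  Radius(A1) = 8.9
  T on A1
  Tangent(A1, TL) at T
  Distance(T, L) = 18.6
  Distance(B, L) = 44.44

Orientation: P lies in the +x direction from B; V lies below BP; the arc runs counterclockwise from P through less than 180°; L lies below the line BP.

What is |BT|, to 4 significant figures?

46.60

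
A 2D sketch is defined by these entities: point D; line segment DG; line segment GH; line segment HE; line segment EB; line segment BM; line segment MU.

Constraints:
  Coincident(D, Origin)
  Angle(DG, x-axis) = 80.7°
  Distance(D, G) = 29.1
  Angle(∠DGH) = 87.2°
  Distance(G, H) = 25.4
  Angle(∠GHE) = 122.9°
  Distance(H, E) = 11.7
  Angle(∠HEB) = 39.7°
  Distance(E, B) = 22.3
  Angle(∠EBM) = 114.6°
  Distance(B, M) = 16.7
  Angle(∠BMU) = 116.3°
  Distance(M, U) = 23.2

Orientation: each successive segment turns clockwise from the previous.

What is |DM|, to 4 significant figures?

43.05

∠HEB = 39.7° gives EB at 150.5° from the x-axis; with |EB| = 22.3, B = (14.28, 23.44). ∠EBM = 114.6° gives BM at 85.10° from the x-axis; with |BM| = 16.7, M = (15.71, 40.08). Then |DM| = |M − D| = 43.05.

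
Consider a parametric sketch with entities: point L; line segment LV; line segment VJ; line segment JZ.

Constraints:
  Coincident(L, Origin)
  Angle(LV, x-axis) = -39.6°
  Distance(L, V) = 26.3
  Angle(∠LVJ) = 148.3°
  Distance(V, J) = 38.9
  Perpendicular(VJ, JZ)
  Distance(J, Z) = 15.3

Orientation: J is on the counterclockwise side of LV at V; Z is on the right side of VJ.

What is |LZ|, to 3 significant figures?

67.8

L is at the origin; LV runs at -39.6° with length 26.3, so V = 26.3·(cos -39.6°, sin -39.6°) = (20.3, -16.8). ∠LVJ = 148.3°, so VJ runs at -39.6° + (180° − 148.3°) = -7.90° from the x-axis; with |VJ| = 38.9, J = V + 38.9·(cos -7.90°, sin -7.90°) = (58.8, -22.1). VJ is perpendicular to JZ; with |JZ| = 15.3 on the right of VJ, Z = J + 15.3·(-0.137, -0.991) = (56.7, -37.3). Then |LZ| = |Z − L| = 67.8.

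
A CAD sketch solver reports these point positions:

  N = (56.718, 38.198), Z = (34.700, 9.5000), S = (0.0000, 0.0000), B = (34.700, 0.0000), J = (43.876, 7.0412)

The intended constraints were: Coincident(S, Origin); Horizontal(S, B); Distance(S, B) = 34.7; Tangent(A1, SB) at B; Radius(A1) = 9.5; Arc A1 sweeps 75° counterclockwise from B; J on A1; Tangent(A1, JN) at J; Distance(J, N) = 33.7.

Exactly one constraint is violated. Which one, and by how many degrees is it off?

Tangent(A1, JN) at J — off by 7.40°.

S = (0.00, 0.00) ✓; S.y = 0.00, B.y = 0.00 ✓; |SB| = 34.70 ✓; ∠(ZB, BS) = 90.00° ✓; |ZB| = 9.500 ✓; bearing(Z→J) − bearing(Z→B) = 75.00° ✓; |ZJ| = 9.500 ✓; ∠(ZJ, JN) = 97.40° ✗; |JN| = 33.70 ✓.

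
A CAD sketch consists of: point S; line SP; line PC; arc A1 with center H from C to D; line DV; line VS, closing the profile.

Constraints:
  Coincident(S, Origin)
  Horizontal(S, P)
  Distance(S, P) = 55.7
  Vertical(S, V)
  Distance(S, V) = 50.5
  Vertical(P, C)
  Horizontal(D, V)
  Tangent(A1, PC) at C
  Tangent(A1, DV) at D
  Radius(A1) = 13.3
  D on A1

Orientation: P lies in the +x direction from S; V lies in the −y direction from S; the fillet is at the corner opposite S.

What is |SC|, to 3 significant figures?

67.0

S is at the origin; S and P share the same y with |SP| = 55.7 and P on the +x side, so P = (55.7, 0.00). S and V share the same x with |SV| = 50.5 and V on the −y side, so V = (0.00, -50.5). The virtual corner opposite S is at (55.7, -50.5). The tangent condition forces HC to be normal to PC and A1 meets DV tangentially, so HD is at right angles to DV, with radius 13.3, so the center H sits 13.3 in from both sides at H = (42.4, -37.2). That places the tangent points at C = (55.7, -37.2) on PC and D = (42.4, -50.5) on DV. Then |SC| = |C − S| = 67.0.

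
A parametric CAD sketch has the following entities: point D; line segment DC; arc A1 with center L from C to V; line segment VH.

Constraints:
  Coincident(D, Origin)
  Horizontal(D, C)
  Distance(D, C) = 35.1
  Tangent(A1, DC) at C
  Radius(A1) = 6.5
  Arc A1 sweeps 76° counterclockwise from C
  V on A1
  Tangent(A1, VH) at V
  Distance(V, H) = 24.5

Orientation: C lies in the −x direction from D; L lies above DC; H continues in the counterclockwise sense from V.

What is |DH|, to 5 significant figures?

36.695

D is at the origin; DC is horizontal with |DC| = 35.1 and C on the −x side, so C = (-35.100, 0.0000). Tangency of A1 to DC means the radius LC is perpendicular to DC, so L = C + (0, 6.5) = (-35.100, 6.5000). On A1, C sits at bearing -90° from L; a 76° counterclockwise sweep puts V at bearing -14°, so V = L + 6.5·(cos -14°, sin -14°) = (-28.793, 4.9275). A1 meets VH tangentially, so LV is at right angles to VH, so VH runs along (−sin -14°, cos -14°); with |VH| = 24.5, H = (-22.866, 28.700). Then |DH| = |H − D| = 36.695.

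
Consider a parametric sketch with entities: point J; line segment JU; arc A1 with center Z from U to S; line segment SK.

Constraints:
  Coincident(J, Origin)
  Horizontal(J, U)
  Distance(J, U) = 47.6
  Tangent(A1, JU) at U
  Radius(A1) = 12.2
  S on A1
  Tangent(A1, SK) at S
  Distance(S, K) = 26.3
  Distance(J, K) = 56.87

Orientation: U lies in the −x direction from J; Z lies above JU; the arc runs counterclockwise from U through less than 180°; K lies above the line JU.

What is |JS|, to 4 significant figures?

38.37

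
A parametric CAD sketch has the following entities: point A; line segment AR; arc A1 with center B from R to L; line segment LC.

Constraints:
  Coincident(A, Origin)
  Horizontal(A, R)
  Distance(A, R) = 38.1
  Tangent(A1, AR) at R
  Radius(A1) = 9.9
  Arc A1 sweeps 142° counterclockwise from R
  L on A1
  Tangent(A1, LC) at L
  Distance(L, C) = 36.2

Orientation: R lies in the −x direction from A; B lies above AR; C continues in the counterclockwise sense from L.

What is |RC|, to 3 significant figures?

45.8

On A1, R sits at bearing -90° from B; a 142° counterclockwise sweep puts L at bearing 52°, so L = B + 9.9·(cos 52°, sin 52°) = (-32.0, 17.7). A1 meets LC tangentially, so BL is at right angles to LC, so LC runs along (−sin 52°, cos 52°); with |LC| = 36.2, C = (-60.5, 40.0). Then |RC| = |C − R| = 45.8.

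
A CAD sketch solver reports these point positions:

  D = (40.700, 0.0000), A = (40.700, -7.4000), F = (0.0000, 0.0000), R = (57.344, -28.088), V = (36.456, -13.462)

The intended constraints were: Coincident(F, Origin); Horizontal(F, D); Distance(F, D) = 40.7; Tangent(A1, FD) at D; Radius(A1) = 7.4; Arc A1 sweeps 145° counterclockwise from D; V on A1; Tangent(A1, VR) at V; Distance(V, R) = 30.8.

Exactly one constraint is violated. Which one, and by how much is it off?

Distance(V, R) = 30.8 — off by 5.30.

F = (0.00, 0.00) ✓; F.y = 0.00, D.y = 0.00 ✓; |FD| = 40.70 ✓; ∠(AD, DF) = 90.00° ✓; |AD| = 7.400 ✓; bearing(A→V) − bearing(A→D) = 145.0° ✓; |AV| = 7.400 ✓; ∠(AV, VR) = 90.00° ✓; |VR| = 25.50 ✗.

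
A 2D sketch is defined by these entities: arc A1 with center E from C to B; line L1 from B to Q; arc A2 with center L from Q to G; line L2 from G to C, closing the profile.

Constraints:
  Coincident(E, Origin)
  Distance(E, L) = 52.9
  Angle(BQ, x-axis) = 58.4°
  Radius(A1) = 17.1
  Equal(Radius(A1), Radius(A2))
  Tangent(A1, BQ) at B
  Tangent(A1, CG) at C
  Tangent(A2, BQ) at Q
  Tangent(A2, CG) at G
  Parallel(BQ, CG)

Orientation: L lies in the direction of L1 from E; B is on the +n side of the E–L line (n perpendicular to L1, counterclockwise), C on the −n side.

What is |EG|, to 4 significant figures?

55.60

Tangency of A1 to both parallel lines with radius 17.1 puts B and C at E ± 17.1·n: B = (-14.56, 8.960), C = (14.56, -8.960). Equal radii place Q and G the same way about L: Q = L + 17.1·n = (13.15, 54.02), G = L − 17.1·n = (42.28, 36.10). Then |EG| = |G − E| = 55.60.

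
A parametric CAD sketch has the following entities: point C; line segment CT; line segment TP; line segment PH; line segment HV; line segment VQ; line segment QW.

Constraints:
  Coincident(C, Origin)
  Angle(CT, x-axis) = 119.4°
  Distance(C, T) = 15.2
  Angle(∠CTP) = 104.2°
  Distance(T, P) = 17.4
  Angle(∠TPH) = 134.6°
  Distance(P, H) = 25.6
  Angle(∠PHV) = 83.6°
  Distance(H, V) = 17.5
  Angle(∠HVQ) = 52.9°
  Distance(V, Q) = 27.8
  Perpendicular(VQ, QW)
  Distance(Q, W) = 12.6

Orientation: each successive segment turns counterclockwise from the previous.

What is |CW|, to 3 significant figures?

39.9

C is at the origin; CT runs at 119.4° with length 15.2, so T = (-7.46, 13.2). ∠CTP = 104.2° gives TP at -165° from the x-axis; with |TP| = 17.4, P = (-24.3, 8.68). ∠TPH = 134.6° gives PH at -119° from the x-axis; with |PH| = 25.6, H = (-36.8, -13.6). ∠PHV = 83.6° gives HV at -23.0° from the x-axis; with |HV| = 17.5, V = (-20.7, -20.5). ∠HVQ = 52.9° gives VQ at 104° from the x-axis; with |VQ| = 27.8, Q = (-27.5, 6.50). The perpendicularity gives QW at right angles to VQ, so QW runs at -166°; with |QW| = 12.6, W = (-39.7, 3.43). Then |CW| = |W − C| = 39.9.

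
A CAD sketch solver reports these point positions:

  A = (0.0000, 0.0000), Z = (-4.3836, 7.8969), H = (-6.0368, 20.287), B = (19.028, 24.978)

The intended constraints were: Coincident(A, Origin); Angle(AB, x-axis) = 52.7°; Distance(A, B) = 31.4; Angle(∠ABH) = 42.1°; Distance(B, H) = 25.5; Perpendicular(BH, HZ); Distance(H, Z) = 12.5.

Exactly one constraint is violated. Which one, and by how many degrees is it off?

Perpendicular(BH, HZ) — off by 3.00°.

A = (0.00, 0.00) ✓; AB at 52.70° ✓; |AB| = 31.40 ✓; ∠ABH = 42.10° ✓; |BH| = 25.50 ✓; ∠(BH, HZ) = 87.00° ✗; |HZ| = 12.50 ✓.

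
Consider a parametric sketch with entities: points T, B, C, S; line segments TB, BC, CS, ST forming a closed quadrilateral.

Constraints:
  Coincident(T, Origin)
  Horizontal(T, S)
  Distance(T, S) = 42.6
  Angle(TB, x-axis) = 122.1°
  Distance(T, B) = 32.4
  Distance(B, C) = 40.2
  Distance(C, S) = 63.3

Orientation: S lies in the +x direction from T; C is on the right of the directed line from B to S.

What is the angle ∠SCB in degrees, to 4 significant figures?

75.30°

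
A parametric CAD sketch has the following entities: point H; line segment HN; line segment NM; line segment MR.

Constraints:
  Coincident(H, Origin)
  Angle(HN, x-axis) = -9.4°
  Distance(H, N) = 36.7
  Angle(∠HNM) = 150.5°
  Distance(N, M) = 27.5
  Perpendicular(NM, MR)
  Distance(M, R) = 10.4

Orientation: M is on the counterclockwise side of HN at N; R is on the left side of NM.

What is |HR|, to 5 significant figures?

59.935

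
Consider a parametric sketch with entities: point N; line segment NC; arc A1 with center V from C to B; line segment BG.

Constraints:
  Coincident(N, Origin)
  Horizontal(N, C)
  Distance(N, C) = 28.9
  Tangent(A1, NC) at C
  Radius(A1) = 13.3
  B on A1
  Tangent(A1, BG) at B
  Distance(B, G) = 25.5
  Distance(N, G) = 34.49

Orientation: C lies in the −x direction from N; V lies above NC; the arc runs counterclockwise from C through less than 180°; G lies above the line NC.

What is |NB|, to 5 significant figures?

18.671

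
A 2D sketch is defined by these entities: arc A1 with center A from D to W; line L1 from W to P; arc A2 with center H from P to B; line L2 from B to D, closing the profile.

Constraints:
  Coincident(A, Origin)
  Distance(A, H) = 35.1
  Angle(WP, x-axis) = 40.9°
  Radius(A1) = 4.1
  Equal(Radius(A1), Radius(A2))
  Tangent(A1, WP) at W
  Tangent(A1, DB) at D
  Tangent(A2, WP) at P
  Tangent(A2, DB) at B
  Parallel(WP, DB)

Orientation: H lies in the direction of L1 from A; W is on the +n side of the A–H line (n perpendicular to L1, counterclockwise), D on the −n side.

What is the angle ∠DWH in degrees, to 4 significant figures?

83.34°

The slot axis is L1's direction at 40.9°, so u = (cos 40.9°, sin 40.9°) = (0.7559, 0.6547) and n = (−sin 40.9°, cos 40.9°) = (-0.6547, 0.7559). A is at the origin and H lies 35.1 along u from A, so H = 35.1·u = (26.53, 22.98). Tangency of A1 to both parallel lines with radius 4.1 puts W and D at A ± 4.1·n: W = (-2.684, 3.099), D = (2.684, -3.099). Then cos ∠DWH = WD·WH / (|WD||WH|), giving 83.34°.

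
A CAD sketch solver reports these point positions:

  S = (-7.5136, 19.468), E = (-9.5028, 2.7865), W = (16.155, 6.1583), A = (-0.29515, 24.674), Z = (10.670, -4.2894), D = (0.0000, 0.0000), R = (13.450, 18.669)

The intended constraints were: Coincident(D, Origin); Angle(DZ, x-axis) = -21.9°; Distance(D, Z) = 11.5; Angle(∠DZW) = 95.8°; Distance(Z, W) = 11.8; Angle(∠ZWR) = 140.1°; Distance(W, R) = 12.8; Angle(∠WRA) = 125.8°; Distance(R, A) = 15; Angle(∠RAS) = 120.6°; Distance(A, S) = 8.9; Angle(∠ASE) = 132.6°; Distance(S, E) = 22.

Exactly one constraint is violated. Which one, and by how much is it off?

Distance(S, E) = 22 — off by 5.20.

D = (0.00, 0.00) ✓; DZ at -21.90° ✓; |DZ| = 11.50 ✓; ∠DZW = 95.80° ✓; |ZW| = 11.80 ✓; ∠ZWR = 140.1° ✓; |WR| = 12.80 ✓; ∠WRA = 125.8° ✓; |RA| = 15.00 ✓; ∠RAS = 120.6° ✓; |AS| = 8.900 ✓; ∠ASE = 132.6° ✓; |SE| = 16.80 ✗.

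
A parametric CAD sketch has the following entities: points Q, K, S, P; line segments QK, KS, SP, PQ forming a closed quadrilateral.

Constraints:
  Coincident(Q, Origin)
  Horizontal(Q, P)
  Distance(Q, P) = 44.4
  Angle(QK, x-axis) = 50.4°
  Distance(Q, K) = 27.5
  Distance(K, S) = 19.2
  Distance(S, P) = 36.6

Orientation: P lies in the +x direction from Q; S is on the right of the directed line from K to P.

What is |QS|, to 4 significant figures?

9.234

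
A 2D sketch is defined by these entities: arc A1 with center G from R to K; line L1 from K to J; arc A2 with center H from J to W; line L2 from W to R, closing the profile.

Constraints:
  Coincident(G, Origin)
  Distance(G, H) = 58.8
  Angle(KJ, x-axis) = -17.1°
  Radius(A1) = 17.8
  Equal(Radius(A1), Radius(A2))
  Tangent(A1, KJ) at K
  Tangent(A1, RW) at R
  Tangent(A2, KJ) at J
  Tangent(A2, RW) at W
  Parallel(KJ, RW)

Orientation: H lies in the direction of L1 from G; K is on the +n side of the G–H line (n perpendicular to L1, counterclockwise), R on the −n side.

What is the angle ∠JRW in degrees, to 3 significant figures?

31.2°

Tangency of A1 to both parallel lines with radius 17.8 puts K and R at G ± 17.8·n: K = (5.23, 17.0), R = (-5.23, -17.0). Equal radii place J and W the same way about H: J = H + 17.8·n = (61.4, -0.276), W = H − 17.8·n = (51.0, -34.3). Then cos ∠JRW = RJ·RW / (|RJ||RW|), giving 31.2°.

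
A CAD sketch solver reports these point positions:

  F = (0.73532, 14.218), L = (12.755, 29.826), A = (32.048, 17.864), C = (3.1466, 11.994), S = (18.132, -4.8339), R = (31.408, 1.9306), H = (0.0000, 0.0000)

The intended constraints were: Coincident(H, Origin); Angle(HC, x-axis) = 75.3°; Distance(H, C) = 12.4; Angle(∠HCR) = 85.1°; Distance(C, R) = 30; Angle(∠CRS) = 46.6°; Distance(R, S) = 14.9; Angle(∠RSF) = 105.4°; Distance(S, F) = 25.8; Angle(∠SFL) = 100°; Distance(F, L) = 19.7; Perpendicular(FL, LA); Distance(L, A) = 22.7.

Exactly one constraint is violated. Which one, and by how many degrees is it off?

Perpendicular(FL, LA) — off by 5.80°.

H = (0.00, 0.00) ✓; HC at 75.30° ✓; |HC| = 12.40 ✓; ∠HCR = 85.10° ✓; |CR| = 30.00 ✓; ∠CRS = 46.60° ✓; |RS| = 14.90 ✓; ∠RSF = 105.4° ✓; |SF| = 25.80 ✓; ∠SFL = 100.0° ✓; |FL| = 19.70 ✓; ∠(FL, LA) = 84.20° ✗; |LA| = 22.70 ✓.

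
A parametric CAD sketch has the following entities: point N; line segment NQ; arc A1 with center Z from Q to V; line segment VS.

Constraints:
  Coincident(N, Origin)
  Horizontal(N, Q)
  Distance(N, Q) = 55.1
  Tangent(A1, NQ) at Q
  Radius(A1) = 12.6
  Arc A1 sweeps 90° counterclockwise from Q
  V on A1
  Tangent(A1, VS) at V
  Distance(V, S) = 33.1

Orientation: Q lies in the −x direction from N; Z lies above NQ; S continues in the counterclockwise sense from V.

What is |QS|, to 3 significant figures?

47.4

N is at the origin; NQ is horizontal with |NQ| = 55.1 and Q on the −x side, so Q = (-55.1, 0.00). The tangent condition forces ZQ to be normal to NQ, so Z = Q + (0, 12.6) = (-55.1, 12.6). On A1, Q sits at bearing -90° from Z; a 90° counterclockwise sweep puts V at bearing 0°, so V = Z + 12.6·(cos 0°, sin 0°) = (-42.5, 12.6). Tangency of A1 to VS means the radius ZV is perpendicular to VS, so VS runs along (−sin 0°, cos 0°); with |VS| = 33.1, S = (-42.5, 45.7). Then |QS| = |S − Q| = 47.4.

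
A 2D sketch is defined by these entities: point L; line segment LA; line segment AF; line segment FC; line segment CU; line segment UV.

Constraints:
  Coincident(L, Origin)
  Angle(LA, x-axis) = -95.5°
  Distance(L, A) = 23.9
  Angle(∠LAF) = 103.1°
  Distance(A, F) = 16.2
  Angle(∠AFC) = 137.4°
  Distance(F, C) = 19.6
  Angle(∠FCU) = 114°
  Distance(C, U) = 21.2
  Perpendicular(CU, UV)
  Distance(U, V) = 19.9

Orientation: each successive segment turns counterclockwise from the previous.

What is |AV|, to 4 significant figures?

27.47

L is at the origin; LA runs at -95.5° with length 23.9, so A = (-2.291, -23.79). ∠LAF = 103.1° gives AF at -18.60° from the x-axis; with |AF| = 16.2, F = (13.06, -28.96). ∠AFC = 137.4° gives FC at 24.00° from the x-axis; with |FC| = 19.6, C = (30.97, -20.99). ∠FCU = 114.0° gives CU at 90.00° from the x-axis; with |CU| = 21.2, U = (30.97, 0.2149). The perpendicularity gives UV at right angles to CU, so UV runs at -180.0°; with |UV| = 19.9, V = (11.07, 0.2149). Then |AV| = |V − A| = 27.47.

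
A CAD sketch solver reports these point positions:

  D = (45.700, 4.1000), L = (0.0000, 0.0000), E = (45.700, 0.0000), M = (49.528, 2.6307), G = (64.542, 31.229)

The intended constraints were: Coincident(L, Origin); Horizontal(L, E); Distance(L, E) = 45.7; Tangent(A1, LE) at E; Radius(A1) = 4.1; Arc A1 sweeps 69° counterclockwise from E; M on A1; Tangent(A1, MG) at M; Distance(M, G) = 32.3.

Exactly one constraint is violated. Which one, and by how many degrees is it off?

Tangent(A1, MG) at M — off by 6.70°.

L = (0.00, 0.00) ✓; L.y = 0.00, E.y = 0.00 ✓; |LE| = 45.70 ✓; ∠(DE, EL) = 90.00° ✓; |DE| = 4.100 ✓; bearing(D→M) − bearing(D→E) = 69.00° ✓; |DM| = 4.100 ✓; ∠(DM, MG) = 96.70° ✗; |MG| = 32.30 ✓.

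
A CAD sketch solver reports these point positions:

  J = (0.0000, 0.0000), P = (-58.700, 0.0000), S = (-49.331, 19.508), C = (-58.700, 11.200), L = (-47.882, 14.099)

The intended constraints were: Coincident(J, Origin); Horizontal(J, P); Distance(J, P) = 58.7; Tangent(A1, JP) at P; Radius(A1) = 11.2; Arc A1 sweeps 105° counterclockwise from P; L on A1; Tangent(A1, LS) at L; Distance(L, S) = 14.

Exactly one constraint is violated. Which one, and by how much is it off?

Distance(L, S) = 14 — off by 8.40.

J = (0.00, 0.00) ✓; J.y = 0.00, P.y = 0.00 ✓; |JP| = 58.70 ✓; ∠(CP, PJ) = 90.00° ✓; |CP| = 11.20 ✓; bearing(C→L) − bearing(C→P) = 105.0° ✓; |CL| = 11.20 ✓; ∠(CL, LS) = 90.00° ✓; |LS| = 5.600 ✗.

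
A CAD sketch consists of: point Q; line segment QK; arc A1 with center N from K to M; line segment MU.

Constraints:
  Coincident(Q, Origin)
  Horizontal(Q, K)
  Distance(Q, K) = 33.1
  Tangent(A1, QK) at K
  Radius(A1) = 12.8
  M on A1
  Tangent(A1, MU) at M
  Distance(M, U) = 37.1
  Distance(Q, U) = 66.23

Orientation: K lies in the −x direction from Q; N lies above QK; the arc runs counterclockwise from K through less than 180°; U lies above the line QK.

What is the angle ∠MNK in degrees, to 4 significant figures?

122.6°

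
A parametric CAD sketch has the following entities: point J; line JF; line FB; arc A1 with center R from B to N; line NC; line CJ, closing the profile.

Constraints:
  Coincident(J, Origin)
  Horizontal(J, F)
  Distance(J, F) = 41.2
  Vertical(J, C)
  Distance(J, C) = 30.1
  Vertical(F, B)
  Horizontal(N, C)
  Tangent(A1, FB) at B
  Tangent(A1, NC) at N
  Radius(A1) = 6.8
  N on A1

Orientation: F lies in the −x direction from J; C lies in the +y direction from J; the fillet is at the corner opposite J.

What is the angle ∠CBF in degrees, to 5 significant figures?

99.372°

J is at the origin; JF is horizontal with |JF| = 41.2 and F on the −x side, so F = (-41.200, 0.0000). J and C share the same x with |JC| = 30.1 and C on the +y side, so C = (0.0000, 30.100). The virtual corner opposite J is at (-41.200, 30.100). The tangent condition forces RB to be normal to FB and A1 meets NC tangentially, so RN is at right angles to NC, with radius 6.8, so the center R sits 6.8 in from both sides at R = (-34.400, 23.300). That places the tangent points at B = (-41.200, 23.300) on FB and N = (-34.400, 30.100) on NC. Then cos ∠CBF = BC·BF / (|BC||BF|), giving 99.372°.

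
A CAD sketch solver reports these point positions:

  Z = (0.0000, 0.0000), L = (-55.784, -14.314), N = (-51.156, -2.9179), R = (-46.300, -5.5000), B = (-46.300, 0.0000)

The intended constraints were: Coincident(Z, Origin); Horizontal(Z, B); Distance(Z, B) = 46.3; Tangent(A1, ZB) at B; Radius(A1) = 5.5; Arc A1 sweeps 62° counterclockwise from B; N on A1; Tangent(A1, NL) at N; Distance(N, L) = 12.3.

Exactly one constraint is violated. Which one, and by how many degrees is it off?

Tangent(A1, NL) at N — off by 5.90°.

Z = (0.00, 0.00) ✓; Z.y = 0.00, B.y = 0.00 ✓; |ZB| = 46.30 ✓; ∠(RB, BZ) = 90.00° ✓; |RB| = 5.500 ✓; bearing(R→N) − bearing(R→B) = 62.00° ✓; |RN| = 5.500 ✓; ∠(RN, NL) = 84.10° ✗; |NL| = 12.30 ✓.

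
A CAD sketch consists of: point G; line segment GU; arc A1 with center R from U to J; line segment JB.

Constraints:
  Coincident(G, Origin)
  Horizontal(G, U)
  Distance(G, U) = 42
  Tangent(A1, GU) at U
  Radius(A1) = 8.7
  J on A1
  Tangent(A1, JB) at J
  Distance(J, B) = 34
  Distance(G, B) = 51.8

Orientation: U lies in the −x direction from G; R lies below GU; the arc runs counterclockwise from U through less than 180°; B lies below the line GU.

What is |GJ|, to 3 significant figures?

51.1

G is at the origin; GU is horizontal with |GU| = 42.0 and U on the −x side, so U = (-42.0, 0.00). The tangent condition forces RU to be normal to GU, so R = U + (0, -8.7) = (-42.0, -8.70). Since RJ ⟂ JB (tangency), |RB| = √(8.7² + 34.0²) = 35.1 regardless of where J sits on A1. So B lies on both circle(G, 51.8) and circle(R, 35.1); the below-GU intersection is B = (-30.5, -41.9). J is the foot of the tangent from B: J = (-49.3, -13.5).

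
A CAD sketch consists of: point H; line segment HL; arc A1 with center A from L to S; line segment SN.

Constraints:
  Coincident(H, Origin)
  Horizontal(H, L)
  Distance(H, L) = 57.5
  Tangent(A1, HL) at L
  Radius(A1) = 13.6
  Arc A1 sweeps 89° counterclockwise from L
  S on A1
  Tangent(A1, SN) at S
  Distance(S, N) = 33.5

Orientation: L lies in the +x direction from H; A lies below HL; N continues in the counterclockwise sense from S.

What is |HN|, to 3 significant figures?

63.8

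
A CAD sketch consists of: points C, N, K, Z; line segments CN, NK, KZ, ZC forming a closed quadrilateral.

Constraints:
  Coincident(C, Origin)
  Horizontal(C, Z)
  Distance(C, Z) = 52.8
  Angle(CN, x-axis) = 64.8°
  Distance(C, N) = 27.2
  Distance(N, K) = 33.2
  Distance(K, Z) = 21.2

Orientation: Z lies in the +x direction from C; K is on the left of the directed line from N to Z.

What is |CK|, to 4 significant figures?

48.46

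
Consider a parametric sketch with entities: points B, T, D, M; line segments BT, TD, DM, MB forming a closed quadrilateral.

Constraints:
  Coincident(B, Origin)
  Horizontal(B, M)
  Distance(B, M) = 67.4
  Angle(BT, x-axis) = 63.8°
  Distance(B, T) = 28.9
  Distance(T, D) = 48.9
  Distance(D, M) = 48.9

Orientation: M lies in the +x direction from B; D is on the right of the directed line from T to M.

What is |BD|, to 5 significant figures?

32.098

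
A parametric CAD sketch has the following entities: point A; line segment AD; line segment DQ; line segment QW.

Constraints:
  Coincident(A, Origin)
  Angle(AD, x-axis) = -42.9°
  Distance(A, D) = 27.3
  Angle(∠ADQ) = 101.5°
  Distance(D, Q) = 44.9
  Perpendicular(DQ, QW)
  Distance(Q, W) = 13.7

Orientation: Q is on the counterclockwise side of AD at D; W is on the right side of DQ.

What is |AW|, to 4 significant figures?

64.58

A is at the origin; AD runs at -42.9° with length 27.3, so D = 27.3·(cos -42.9°, sin -42.9°) = (20.00, -18.58). ∠ADQ = 101.5°, so DQ runs at -42.9° + (180° − 101.5°) = 35.60° from the x-axis; with |DQ| = 44.9, Q = D + 44.9·(cos 35.60°, sin 35.60°) = (56.51, 7.554). DQ is perpendicular to QW; with |QW| = 13.7 on the right of DQ, W = Q + 13.7·(0.5821, -0.8131) = (64.48, -3.586). Then |AW| = |W − A| = 64.58.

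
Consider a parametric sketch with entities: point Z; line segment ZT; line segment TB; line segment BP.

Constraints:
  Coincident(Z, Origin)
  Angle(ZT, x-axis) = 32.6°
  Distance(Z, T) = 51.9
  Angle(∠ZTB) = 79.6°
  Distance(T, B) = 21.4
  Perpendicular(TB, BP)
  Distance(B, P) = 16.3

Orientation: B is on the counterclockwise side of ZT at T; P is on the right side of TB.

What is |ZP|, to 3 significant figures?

68.4

∠ZTB = 79.6°, so TB runs at 32.6° + (180° − 79.6°) = 133° from the x-axis; with |TB| = 21.4, B = T + 21.4·(cos 133°, sin 133°) = (29.1, 43.6). TB ⟂ BP; with |BP| = 16.3 on the right of TB, P = B + 16.3·(0.731, 0.682) = (41.0, 54.7). Then |ZP| = |P − Z| = 68.4.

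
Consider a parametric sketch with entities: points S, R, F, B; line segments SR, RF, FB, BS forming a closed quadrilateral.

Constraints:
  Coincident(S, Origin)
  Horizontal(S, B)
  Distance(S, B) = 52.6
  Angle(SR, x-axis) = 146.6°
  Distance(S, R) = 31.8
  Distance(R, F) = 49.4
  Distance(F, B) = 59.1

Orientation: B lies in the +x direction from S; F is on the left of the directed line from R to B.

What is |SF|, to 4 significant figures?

47.36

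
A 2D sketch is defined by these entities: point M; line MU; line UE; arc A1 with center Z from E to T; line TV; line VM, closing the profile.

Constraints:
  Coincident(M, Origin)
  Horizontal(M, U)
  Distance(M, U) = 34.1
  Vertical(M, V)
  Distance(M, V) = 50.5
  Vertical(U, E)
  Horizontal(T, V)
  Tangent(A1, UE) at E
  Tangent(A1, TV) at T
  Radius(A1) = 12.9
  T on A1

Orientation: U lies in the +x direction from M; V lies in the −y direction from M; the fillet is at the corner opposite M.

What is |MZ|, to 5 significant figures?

43.165

M is at the origin; MU is horizontal with |MU| = 34.1 and U on the +x side, so U = (34.100, 0.0000). M and V share the same x with |MV| = 50.5 and V on the −y side, so V = (0.0000, -50.500). The virtual corner opposite M is at (34.100, -50.500). Since A1 is tangent to UE there, ZE ⟂ UE and since A1 is tangent to TV there, ZT ⟂ TV, with radius 12.9, so the center Z sits 12.9 in from both sides at Z = (21.200, -37.600). Then |MZ| = |Z − M| = 43.165.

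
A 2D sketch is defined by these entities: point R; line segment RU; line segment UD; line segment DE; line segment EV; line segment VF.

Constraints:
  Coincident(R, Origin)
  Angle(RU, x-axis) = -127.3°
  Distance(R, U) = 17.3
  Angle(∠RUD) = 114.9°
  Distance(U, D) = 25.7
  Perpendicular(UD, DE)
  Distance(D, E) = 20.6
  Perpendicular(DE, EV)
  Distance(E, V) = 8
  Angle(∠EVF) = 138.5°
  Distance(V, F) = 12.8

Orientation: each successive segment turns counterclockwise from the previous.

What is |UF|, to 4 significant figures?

14.58

R is at the origin; RU runs at -127.3° with length 17.3, so U = (-10.48, -13.76). ∠RUD = 114.9° gives UD at -62.20° from the x-axis; with |UD| = 25.7, D = (1.503, -36.50). The perpendicularity gives DE at right angles to UD, so DE runs at 27.80°; with |DE| = 20.6, E = (19.72, -26.89). DE is perpendicular to EV, so EV runs at 117.8°; with |EV| = 8.0, V = (15.99, -19.81). ∠EVF = 138.5° gives VF at 159.3° from the x-axis; with |VF| = 12.8, F = (4.020, -15.29). Then |UF| = |F − U| = 14.58.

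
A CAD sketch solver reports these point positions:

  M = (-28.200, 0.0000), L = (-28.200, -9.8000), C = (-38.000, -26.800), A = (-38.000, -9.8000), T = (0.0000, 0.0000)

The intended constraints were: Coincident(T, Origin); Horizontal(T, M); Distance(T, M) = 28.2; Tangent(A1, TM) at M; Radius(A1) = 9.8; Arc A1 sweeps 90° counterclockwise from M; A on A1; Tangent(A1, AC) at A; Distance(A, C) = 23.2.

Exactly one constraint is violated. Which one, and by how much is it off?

Distance(A, C) = 23.2 — off by 6.20.

T = (0.00, 0.00) ✓; T.y = 0.00, M.y = 0.00 ✓; |TM| = 28.20 ✓; ∠(LM, MT) = 90.00° ✓; |LM| = 9.800 ✓; bearing(L→A) − bearing(L→M) = 90.00° ✓; |LA| = 9.800 ✓; ∠(LA, AC) = 90.00° ✓; |AC| = 17.00 ✗.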